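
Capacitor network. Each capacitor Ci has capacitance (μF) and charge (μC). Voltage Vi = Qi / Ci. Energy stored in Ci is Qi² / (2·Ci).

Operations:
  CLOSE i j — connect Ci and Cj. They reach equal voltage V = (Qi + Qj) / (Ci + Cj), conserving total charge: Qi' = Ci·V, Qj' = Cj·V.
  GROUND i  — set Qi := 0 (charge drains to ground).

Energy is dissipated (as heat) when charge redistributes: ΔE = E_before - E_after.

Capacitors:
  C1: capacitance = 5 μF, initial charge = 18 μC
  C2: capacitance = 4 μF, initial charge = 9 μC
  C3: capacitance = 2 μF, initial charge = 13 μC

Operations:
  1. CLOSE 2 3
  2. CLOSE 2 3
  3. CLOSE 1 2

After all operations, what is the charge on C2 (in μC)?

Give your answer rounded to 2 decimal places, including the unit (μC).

Initial: C1(5μF, Q=18μC, V=3.60V), C2(4μF, Q=9μC, V=2.25V), C3(2μF, Q=13μC, V=6.50V)
Op 1: CLOSE 2-3: Q_total=22.00, C_total=6.00, V=3.67; Q2=14.67, Q3=7.33; dissipated=12.042
Op 2: CLOSE 2-3: Q_total=22.00, C_total=6.00, V=3.67; Q2=14.67, Q3=7.33; dissipated=0.000
Op 3: CLOSE 1-2: Q_total=32.67, C_total=9.00, V=3.63; Q1=18.15, Q2=14.52; dissipated=0.005
Final charges: Q1=18.15, Q2=14.52, Q3=7.33

Answer: 14.52 μC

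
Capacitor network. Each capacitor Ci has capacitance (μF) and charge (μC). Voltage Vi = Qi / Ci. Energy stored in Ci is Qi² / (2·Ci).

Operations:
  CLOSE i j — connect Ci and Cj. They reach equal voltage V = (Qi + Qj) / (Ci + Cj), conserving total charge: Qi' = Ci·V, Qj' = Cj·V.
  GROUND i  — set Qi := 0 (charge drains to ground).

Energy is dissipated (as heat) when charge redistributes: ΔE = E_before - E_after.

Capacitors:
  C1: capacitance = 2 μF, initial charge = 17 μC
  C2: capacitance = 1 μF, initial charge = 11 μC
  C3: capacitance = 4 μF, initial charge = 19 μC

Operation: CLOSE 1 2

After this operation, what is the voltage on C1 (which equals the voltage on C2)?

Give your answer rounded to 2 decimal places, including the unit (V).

Answer: 9.33 V

Derivation:
Initial: C1(2μF, Q=17μC, V=8.50V), C2(1μF, Q=11μC, V=11.00V), C3(4μF, Q=19μC, V=4.75V)
Op 1: CLOSE 1-2: Q_total=28.00, C_total=3.00, V=9.33; Q1=18.67, Q2=9.33; dissipated=2.083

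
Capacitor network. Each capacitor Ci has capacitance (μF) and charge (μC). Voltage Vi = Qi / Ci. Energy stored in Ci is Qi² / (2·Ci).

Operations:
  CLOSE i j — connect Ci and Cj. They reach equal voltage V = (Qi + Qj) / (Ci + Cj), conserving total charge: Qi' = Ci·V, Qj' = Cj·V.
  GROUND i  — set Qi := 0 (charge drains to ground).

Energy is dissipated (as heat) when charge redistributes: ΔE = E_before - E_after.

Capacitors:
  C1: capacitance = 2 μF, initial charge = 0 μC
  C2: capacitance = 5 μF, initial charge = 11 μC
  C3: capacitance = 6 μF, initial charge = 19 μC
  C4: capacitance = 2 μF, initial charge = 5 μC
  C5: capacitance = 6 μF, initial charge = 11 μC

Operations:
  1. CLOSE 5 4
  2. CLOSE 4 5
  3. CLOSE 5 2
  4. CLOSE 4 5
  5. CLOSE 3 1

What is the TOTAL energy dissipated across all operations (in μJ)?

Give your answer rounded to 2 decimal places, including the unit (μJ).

Initial: C1(2μF, Q=0μC, V=0.00V), C2(5μF, Q=11μC, V=2.20V), C3(6μF, Q=19μC, V=3.17V), C4(2μF, Q=5μC, V=2.50V), C5(6μF, Q=11μC, V=1.83V)
Op 1: CLOSE 5-4: Q_total=16.00, C_total=8.00, V=2.00; Q5=12.00, Q4=4.00; dissipated=0.333
Op 2: CLOSE 4-5: Q_total=16.00, C_total=8.00, V=2.00; Q4=4.00, Q5=12.00; dissipated=0.000
Op 3: CLOSE 5-2: Q_total=23.00, C_total=11.00, V=2.09; Q5=12.55, Q2=10.45; dissipated=0.055
Op 4: CLOSE 4-5: Q_total=16.55, C_total=8.00, V=2.07; Q4=4.14, Q5=12.41; dissipated=0.006
Op 5: CLOSE 3-1: Q_total=19.00, C_total=8.00, V=2.38; Q3=14.25, Q1=4.75; dissipated=7.521
Total dissipated: 7.915 μJ

Answer: 7.91 μJ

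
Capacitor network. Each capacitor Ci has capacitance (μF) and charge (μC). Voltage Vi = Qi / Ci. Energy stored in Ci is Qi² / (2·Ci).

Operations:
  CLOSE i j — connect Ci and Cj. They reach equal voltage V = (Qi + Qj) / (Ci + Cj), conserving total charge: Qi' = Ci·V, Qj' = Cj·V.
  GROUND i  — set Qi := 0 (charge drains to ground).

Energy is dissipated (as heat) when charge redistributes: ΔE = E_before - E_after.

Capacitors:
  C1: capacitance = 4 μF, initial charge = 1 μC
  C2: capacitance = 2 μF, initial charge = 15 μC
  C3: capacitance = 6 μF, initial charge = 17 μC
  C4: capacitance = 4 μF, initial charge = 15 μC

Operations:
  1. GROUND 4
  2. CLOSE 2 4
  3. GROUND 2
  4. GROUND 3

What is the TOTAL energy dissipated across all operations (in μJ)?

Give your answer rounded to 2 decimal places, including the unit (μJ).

Answer: 95.96 μJ

Derivation:
Initial: C1(4μF, Q=1μC, V=0.25V), C2(2μF, Q=15μC, V=7.50V), C3(6μF, Q=17μC, V=2.83V), C4(4μF, Q=15μC, V=3.75V)
Op 1: GROUND 4: Q4=0; energy lost=28.125
Op 2: CLOSE 2-4: Q_total=15.00, C_total=6.00, V=2.50; Q2=5.00, Q4=10.00; dissipated=37.500
Op 3: GROUND 2: Q2=0; energy lost=6.250
Op 4: GROUND 3: Q3=0; energy lost=24.083
Total dissipated: 95.958 μJ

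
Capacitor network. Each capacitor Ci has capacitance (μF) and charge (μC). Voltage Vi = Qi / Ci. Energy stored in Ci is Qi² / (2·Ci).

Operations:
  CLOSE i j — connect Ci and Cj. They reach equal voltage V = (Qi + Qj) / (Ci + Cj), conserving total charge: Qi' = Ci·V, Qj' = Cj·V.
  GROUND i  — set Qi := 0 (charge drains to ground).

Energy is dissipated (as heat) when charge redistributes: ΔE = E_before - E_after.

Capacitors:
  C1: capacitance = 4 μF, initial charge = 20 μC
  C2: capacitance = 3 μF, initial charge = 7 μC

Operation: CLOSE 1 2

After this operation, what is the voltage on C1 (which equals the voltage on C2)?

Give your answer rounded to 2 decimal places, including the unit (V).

Initial: C1(4μF, Q=20μC, V=5.00V), C2(3μF, Q=7μC, V=2.33V)
Op 1: CLOSE 1-2: Q_total=27.00, C_total=7.00, V=3.86; Q1=15.43, Q2=11.57; dissipated=6.095

Answer: 3.86 V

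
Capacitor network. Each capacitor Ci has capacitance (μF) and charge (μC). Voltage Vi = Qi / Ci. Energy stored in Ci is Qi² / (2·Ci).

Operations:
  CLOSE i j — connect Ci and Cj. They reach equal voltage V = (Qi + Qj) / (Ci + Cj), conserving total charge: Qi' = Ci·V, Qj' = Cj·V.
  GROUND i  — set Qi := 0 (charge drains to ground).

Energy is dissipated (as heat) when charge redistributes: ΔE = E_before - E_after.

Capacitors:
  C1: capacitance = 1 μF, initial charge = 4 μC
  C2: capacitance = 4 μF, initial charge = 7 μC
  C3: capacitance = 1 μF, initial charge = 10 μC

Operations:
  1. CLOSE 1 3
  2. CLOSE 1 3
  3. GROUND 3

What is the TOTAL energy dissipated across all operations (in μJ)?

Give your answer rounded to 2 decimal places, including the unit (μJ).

Initial: C1(1μF, Q=4μC, V=4.00V), C2(4μF, Q=7μC, V=1.75V), C3(1μF, Q=10μC, V=10.00V)
Op 1: CLOSE 1-3: Q_total=14.00, C_total=2.00, V=7.00; Q1=7.00, Q3=7.00; dissipated=9.000
Op 2: CLOSE 1-3: Q_total=14.00, C_total=2.00, V=7.00; Q1=7.00, Q3=7.00; dissipated=0.000
Op 3: GROUND 3: Q3=0; energy lost=24.500
Total dissipated: 33.500 μJ

Answer: 33.50 μJ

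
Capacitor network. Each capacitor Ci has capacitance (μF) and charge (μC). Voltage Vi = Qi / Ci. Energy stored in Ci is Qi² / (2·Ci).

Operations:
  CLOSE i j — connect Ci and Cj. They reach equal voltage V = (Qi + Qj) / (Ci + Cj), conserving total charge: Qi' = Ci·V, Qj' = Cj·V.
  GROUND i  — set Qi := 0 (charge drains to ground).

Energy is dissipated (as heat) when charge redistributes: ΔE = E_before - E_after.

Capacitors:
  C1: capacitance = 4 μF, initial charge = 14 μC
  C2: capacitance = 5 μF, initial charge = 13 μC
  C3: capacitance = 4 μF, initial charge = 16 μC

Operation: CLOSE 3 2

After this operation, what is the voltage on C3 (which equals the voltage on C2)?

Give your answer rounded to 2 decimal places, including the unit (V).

Initial: C1(4μF, Q=14μC, V=3.50V), C2(5μF, Q=13μC, V=2.60V), C3(4μF, Q=16μC, V=4.00V)
Op 1: CLOSE 3-2: Q_total=29.00, C_total=9.00, V=3.22; Q3=12.89, Q2=16.11; dissipated=2.178

Answer: 3.22 V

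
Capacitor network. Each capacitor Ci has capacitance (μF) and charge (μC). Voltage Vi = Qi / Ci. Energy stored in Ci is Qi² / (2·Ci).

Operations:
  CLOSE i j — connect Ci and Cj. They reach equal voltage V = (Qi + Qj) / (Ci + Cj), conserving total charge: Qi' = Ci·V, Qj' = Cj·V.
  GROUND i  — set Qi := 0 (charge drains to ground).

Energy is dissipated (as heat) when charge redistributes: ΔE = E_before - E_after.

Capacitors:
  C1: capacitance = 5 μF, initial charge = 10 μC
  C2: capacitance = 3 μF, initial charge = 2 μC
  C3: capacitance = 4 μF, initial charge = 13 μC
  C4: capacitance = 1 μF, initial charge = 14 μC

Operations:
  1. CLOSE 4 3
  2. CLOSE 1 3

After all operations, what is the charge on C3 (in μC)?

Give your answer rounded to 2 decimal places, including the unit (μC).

Initial: C1(5μF, Q=10μC, V=2.00V), C2(3μF, Q=2μC, V=0.67V), C3(4μF, Q=13μC, V=3.25V), C4(1μF, Q=14μC, V=14.00V)
Op 1: CLOSE 4-3: Q_total=27.00, C_total=5.00, V=5.40; Q4=5.40, Q3=21.60; dissipated=46.225
Op 2: CLOSE 1-3: Q_total=31.60, C_total=9.00, V=3.51; Q1=17.56, Q3=14.04; dissipated=12.844
Final charges: Q1=17.56, Q2=2.00, Q3=14.04, Q4=5.40

Answer: 14.04 μC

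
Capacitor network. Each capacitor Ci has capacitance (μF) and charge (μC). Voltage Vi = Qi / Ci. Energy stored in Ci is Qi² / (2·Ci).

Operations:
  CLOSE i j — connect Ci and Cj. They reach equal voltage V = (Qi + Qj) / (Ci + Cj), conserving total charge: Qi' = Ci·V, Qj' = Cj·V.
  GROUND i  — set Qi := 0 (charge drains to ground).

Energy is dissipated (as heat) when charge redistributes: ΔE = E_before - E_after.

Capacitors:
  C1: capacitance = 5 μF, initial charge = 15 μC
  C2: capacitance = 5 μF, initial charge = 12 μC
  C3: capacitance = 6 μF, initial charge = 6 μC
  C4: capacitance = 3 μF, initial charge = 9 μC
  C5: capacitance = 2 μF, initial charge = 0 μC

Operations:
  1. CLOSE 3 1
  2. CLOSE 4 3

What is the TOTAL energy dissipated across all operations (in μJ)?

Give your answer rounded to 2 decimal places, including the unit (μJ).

Answer: 6.64 μJ

Derivation:
Initial: C1(5μF, Q=15μC, V=3.00V), C2(5μF, Q=12μC, V=2.40V), C3(6μF, Q=6μC, V=1.00V), C4(3μF, Q=9μC, V=3.00V), C5(2μF, Q=0μC, V=0.00V)
Op 1: CLOSE 3-1: Q_total=21.00, C_total=11.00, V=1.91; Q3=11.45, Q1=9.55; dissipated=5.455
Op 2: CLOSE 4-3: Q_total=20.45, C_total=9.00, V=2.27; Q4=6.82, Q3=13.64; dissipated=1.190
Total dissipated: 6.645 μJ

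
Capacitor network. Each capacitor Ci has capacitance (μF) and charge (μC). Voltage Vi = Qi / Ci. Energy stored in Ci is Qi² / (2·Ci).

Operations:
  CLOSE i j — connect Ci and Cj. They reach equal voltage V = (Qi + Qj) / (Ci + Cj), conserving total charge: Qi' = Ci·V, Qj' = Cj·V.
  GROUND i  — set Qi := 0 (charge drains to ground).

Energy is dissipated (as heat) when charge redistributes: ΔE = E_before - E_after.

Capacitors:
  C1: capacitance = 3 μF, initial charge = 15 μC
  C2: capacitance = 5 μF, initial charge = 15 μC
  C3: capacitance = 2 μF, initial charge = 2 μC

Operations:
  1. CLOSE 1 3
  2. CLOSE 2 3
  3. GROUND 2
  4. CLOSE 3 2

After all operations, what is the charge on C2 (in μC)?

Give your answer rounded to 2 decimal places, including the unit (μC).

Initial: C1(3μF, Q=15μC, V=5.00V), C2(5μF, Q=15μC, V=3.00V), C3(2μF, Q=2μC, V=1.00V)
Op 1: CLOSE 1-3: Q_total=17.00, C_total=5.00, V=3.40; Q1=10.20, Q3=6.80; dissipated=9.600
Op 2: CLOSE 2-3: Q_total=21.80, C_total=7.00, V=3.11; Q2=15.57, Q3=6.23; dissipated=0.114
Op 3: GROUND 2: Q2=0; energy lost=24.247
Op 4: CLOSE 3-2: Q_total=6.23, C_total=7.00, V=0.89; Q3=1.78, Q2=4.45; dissipated=6.928
Final charges: Q1=10.20, Q2=4.45, Q3=1.78

Answer: 4.45 μC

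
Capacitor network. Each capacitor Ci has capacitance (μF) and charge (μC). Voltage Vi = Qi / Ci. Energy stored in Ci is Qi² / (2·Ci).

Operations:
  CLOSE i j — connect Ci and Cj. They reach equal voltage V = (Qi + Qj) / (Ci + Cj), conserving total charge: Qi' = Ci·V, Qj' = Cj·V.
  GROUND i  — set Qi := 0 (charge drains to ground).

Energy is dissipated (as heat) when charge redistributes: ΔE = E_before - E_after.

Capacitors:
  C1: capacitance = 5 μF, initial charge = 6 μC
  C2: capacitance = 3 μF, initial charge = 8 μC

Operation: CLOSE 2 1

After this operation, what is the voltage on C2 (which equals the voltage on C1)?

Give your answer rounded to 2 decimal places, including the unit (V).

Answer: 1.75 V

Derivation:
Initial: C1(5μF, Q=6μC, V=1.20V), C2(3μF, Q=8μC, V=2.67V)
Op 1: CLOSE 2-1: Q_total=14.00, C_total=8.00, V=1.75; Q2=5.25, Q1=8.75; dissipated=2.017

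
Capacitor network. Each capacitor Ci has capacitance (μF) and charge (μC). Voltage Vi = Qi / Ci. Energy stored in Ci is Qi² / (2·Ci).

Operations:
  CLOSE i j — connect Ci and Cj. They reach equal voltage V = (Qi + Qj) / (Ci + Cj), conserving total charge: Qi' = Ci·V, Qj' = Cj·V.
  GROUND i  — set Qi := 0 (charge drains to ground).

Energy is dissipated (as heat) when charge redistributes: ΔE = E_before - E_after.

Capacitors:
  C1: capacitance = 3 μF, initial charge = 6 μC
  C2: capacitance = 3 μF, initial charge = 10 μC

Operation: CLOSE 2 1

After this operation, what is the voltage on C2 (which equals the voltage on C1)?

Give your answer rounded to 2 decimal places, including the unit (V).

Initial: C1(3μF, Q=6μC, V=2.00V), C2(3μF, Q=10μC, V=3.33V)
Op 1: CLOSE 2-1: Q_total=16.00, C_total=6.00, V=2.67; Q2=8.00, Q1=8.00; dissipated=1.333

Answer: 2.67 V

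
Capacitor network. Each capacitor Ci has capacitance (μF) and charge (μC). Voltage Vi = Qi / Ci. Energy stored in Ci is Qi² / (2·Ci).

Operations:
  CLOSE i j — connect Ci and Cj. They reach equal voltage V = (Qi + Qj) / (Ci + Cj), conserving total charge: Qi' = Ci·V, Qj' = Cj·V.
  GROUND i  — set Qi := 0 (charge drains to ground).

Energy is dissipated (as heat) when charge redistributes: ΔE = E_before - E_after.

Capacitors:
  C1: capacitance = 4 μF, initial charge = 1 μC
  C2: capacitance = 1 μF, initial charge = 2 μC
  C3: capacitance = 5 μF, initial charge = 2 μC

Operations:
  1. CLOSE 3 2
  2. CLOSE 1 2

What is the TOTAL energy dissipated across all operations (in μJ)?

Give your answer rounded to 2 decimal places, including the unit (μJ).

Initial: C1(4μF, Q=1μC, V=0.25V), C2(1μF, Q=2μC, V=2.00V), C3(5μF, Q=2μC, V=0.40V)
Op 1: CLOSE 3-2: Q_total=4.00, C_total=6.00, V=0.67; Q3=3.33, Q2=0.67; dissipated=1.067
Op 2: CLOSE 1-2: Q_total=1.67, C_total=5.00, V=0.33; Q1=1.33, Q2=0.33; dissipated=0.069
Total dissipated: 1.136 μJ

Answer: 1.14 μJ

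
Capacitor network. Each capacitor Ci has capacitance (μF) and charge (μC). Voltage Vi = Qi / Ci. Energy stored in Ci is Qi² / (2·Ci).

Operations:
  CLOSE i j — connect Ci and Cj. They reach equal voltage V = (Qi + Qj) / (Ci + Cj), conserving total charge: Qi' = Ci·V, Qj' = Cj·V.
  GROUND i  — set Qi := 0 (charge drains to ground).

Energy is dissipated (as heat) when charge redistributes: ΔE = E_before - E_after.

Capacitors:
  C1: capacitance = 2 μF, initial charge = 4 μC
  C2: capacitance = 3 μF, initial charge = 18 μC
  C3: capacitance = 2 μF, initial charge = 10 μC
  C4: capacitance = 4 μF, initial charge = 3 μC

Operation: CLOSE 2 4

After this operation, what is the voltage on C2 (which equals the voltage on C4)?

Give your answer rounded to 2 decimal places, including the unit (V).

Initial: C1(2μF, Q=4μC, V=2.00V), C2(3μF, Q=18μC, V=6.00V), C3(2μF, Q=10μC, V=5.00V), C4(4μF, Q=3μC, V=0.75V)
Op 1: CLOSE 2-4: Q_total=21.00, C_total=7.00, V=3.00; Q2=9.00, Q4=12.00; dissipated=23.625

Answer: 3.00 V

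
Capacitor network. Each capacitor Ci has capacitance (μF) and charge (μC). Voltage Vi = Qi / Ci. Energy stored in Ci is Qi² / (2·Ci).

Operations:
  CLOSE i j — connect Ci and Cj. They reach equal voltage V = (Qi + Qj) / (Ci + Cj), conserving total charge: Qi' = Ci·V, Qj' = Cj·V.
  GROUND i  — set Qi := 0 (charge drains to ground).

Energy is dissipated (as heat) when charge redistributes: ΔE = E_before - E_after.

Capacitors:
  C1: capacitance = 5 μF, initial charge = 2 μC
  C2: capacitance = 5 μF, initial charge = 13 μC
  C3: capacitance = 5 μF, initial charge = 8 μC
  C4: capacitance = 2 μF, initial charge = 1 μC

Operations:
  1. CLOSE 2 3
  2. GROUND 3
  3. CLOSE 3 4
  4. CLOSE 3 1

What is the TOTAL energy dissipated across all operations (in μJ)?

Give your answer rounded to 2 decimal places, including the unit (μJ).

Answer: 12.54 μJ

Derivation:
Initial: C1(5μF, Q=2μC, V=0.40V), C2(5μF, Q=13μC, V=2.60V), C3(5μF, Q=8μC, V=1.60V), C4(2μF, Q=1μC, V=0.50V)
Op 1: CLOSE 2-3: Q_total=21.00, C_total=10.00, V=2.10; Q2=10.50, Q3=10.50; dissipated=1.250
Op 2: GROUND 3: Q3=0; energy lost=11.025
Op 3: CLOSE 3-4: Q_total=1.00, C_total=7.00, V=0.14; Q3=0.71, Q4=0.29; dissipated=0.179
Op 4: CLOSE 3-1: Q_total=2.71, C_total=10.00, V=0.27; Q3=1.36, Q1=1.36; dissipated=0.083
Total dissipated: 12.536 μJ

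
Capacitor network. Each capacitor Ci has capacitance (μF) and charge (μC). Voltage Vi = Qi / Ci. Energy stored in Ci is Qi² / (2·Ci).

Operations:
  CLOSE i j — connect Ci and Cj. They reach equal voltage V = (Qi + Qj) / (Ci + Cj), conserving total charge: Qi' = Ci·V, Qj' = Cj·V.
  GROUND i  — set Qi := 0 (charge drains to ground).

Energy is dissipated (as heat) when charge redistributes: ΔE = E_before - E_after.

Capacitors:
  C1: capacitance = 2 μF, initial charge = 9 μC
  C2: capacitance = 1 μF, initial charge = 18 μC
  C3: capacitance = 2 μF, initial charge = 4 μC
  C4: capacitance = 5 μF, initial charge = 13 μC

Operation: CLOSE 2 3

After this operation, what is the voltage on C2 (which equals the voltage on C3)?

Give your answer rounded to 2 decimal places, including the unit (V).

Answer: 7.33 V

Derivation:
Initial: C1(2μF, Q=9μC, V=4.50V), C2(1μF, Q=18μC, V=18.00V), C3(2μF, Q=4μC, V=2.00V), C4(5μF, Q=13μC, V=2.60V)
Op 1: CLOSE 2-3: Q_total=22.00, C_total=3.00, V=7.33; Q2=7.33, Q3=14.67; dissipated=85.333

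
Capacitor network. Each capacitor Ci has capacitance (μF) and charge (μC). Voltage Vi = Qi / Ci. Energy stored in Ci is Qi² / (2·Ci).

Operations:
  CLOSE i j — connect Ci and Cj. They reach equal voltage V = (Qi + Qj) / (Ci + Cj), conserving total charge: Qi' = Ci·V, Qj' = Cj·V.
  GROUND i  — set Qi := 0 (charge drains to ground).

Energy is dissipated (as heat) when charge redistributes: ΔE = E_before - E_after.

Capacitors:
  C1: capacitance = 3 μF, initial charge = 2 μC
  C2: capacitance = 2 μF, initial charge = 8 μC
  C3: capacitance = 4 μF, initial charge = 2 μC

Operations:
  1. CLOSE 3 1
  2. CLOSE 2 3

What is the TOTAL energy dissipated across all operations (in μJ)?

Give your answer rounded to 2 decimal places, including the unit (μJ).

Answer: 7.86 μJ

Derivation:
Initial: C1(3μF, Q=2μC, V=0.67V), C2(2μF, Q=8μC, V=4.00V), C3(4μF, Q=2μC, V=0.50V)
Op 1: CLOSE 3-1: Q_total=4.00, C_total=7.00, V=0.57; Q3=2.29, Q1=1.71; dissipated=0.024
Op 2: CLOSE 2-3: Q_total=10.29, C_total=6.00, V=1.71; Q2=3.43, Q3=6.86; dissipated=7.837
Total dissipated: 7.861 μJ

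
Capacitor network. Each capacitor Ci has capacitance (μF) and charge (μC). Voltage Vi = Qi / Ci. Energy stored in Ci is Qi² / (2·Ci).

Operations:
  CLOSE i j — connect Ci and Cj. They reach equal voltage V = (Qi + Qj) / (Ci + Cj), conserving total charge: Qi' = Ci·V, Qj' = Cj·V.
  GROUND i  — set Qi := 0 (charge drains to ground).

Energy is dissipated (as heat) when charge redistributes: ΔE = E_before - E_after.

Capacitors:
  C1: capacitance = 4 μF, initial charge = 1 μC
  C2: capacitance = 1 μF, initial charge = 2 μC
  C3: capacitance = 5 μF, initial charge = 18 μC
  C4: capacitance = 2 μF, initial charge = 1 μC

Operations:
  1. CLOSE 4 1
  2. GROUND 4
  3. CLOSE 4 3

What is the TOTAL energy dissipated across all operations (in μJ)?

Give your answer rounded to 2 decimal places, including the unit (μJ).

Initial: C1(4μF, Q=1μC, V=0.25V), C2(1μF, Q=2μC, V=2.00V), C3(5μF, Q=18μC, V=3.60V), C4(2μF, Q=1μC, V=0.50V)
Op 1: CLOSE 4-1: Q_total=2.00, C_total=6.00, V=0.33; Q4=0.67, Q1=1.33; dissipated=0.042
Op 2: GROUND 4: Q4=0; energy lost=0.111
Op 3: CLOSE 4-3: Q_total=18.00, C_total=7.00, V=2.57; Q4=5.14, Q3=12.86; dissipated=9.257
Total dissipated: 9.410 μJ

Answer: 9.41 μJ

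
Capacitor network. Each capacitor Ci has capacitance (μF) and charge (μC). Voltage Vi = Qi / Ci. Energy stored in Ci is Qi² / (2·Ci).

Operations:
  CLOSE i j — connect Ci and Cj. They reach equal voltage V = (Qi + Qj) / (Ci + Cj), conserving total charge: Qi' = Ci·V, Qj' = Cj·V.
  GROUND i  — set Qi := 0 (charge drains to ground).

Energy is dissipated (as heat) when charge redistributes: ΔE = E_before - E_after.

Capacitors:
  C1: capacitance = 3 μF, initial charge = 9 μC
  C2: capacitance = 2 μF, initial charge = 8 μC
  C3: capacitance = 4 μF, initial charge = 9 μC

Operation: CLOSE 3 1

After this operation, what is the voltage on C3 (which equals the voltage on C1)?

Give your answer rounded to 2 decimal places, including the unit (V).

Initial: C1(3μF, Q=9μC, V=3.00V), C2(2μF, Q=8μC, V=4.00V), C3(4μF, Q=9μC, V=2.25V)
Op 1: CLOSE 3-1: Q_total=18.00, C_total=7.00, V=2.57; Q3=10.29, Q1=7.71; dissipated=0.482

Answer: 2.57 V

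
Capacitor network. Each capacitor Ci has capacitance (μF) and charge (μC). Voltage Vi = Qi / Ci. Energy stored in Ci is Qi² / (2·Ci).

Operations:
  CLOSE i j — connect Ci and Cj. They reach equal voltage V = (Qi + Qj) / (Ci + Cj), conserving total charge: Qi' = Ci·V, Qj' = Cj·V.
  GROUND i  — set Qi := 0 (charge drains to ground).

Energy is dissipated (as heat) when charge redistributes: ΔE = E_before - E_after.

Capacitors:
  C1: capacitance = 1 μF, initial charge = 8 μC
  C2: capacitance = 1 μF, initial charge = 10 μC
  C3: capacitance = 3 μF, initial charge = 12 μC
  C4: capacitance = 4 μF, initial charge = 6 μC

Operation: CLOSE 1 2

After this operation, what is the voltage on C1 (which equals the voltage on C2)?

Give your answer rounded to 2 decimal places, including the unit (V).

Initial: C1(1μF, Q=8μC, V=8.00V), C2(1μF, Q=10μC, V=10.00V), C3(3μF, Q=12μC, V=4.00V), C4(4μF, Q=6μC, V=1.50V)
Op 1: CLOSE 1-2: Q_total=18.00, C_total=2.00, V=9.00; Q1=9.00, Q2=9.00; dissipated=1.000

Answer: 9.00 V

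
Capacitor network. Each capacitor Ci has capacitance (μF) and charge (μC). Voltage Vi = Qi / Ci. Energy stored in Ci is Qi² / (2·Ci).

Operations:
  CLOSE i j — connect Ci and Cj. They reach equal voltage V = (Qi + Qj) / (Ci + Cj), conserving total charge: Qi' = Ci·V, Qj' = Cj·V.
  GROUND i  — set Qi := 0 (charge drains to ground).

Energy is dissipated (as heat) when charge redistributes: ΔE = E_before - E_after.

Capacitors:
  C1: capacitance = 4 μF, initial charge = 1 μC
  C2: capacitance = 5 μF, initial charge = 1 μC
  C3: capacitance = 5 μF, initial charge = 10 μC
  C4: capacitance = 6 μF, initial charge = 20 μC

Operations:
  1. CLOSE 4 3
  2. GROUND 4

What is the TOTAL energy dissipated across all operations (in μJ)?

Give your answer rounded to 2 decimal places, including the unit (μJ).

Initial: C1(4μF, Q=1μC, V=0.25V), C2(5μF, Q=1μC, V=0.20V), C3(5μF, Q=10μC, V=2.00V), C4(6μF, Q=20μC, V=3.33V)
Op 1: CLOSE 4-3: Q_total=30.00, C_total=11.00, V=2.73; Q4=16.36, Q3=13.64; dissipated=2.424
Op 2: GROUND 4: Q4=0; energy lost=22.314
Total dissipated: 24.738 μJ

Answer: 24.74 μJ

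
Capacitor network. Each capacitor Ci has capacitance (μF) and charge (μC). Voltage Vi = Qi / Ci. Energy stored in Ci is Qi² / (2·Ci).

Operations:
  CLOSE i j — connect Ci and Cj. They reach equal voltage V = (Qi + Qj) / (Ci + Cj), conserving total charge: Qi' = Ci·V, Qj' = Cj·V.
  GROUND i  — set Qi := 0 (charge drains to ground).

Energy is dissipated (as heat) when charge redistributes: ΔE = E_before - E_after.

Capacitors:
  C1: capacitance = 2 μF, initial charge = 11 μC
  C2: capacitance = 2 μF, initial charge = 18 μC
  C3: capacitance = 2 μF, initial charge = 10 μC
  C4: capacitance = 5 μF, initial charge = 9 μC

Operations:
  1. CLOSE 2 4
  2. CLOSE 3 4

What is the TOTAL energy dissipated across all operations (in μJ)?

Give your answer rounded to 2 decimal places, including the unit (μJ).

Answer: 37.96 μJ

Derivation:
Initial: C1(2μF, Q=11μC, V=5.50V), C2(2μF, Q=18μC, V=9.00V), C3(2μF, Q=10μC, V=5.00V), C4(5μF, Q=9μC, V=1.80V)
Op 1: CLOSE 2-4: Q_total=27.00, C_total=7.00, V=3.86; Q2=7.71, Q4=19.29; dissipated=37.029
Op 2: CLOSE 3-4: Q_total=29.29, C_total=7.00, V=4.18; Q3=8.37, Q4=20.92; dissipated=0.933
Total dissipated: 37.962 μJ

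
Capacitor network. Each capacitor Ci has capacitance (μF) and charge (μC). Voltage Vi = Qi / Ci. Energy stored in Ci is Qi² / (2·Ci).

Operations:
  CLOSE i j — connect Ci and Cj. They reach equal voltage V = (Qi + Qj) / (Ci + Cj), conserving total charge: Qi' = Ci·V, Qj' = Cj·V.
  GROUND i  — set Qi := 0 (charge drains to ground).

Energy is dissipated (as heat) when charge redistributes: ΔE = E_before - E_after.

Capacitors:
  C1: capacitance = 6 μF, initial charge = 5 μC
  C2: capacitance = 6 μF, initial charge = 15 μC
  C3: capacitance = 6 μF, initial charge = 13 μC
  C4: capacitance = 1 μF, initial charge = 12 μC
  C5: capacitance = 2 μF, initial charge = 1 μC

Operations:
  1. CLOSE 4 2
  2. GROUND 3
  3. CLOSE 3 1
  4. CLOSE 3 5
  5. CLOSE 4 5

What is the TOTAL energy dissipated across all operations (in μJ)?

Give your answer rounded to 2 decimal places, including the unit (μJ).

Initial: C1(6μF, Q=5μC, V=0.83V), C2(6μF, Q=15μC, V=2.50V), C3(6μF, Q=13μC, V=2.17V), C4(1μF, Q=12μC, V=12.00V), C5(2μF, Q=1μC, V=0.50V)
Op 1: CLOSE 4-2: Q_total=27.00, C_total=7.00, V=3.86; Q4=3.86, Q2=23.14; dissipated=38.679
Op 2: GROUND 3: Q3=0; energy lost=14.083
Op 3: CLOSE 3-1: Q_total=5.00, C_total=12.00, V=0.42; Q3=2.50, Q1=2.50; dissipated=1.042
Op 4: CLOSE 3-5: Q_total=3.50, C_total=8.00, V=0.44; Q3=2.62, Q5=0.88; dissipated=0.005
Op 5: CLOSE 4-5: Q_total=4.73, C_total=3.00, V=1.58; Q4=1.58, Q5=3.15; dissipated=3.898
Total dissipated: 57.707 μJ

Answer: 57.71 μJ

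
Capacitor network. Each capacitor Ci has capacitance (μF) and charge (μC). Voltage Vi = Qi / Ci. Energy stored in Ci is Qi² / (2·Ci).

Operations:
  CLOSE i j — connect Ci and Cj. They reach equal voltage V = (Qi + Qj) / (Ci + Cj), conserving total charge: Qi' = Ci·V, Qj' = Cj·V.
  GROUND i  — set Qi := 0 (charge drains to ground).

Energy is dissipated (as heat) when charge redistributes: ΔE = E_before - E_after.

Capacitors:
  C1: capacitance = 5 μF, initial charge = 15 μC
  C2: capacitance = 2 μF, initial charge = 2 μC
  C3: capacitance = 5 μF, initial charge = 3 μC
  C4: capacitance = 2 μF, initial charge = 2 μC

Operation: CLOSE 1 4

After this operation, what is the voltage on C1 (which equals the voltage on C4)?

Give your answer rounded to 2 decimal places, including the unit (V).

Initial: C1(5μF, Q=15μC, V=3.00V), C2(2μF, Q=2μC, V=1.00V), C3(5μF, Q=3μC, V=0.60V), C4(2μF, Q=2μC, V=1.00V)
Op 1: CLOSE 1-4: Q_total=17.00, C_total=7.00, V=2.43; Q1=12.14, Q4=4.86; dissipated=2.857

Answer: 2.43 V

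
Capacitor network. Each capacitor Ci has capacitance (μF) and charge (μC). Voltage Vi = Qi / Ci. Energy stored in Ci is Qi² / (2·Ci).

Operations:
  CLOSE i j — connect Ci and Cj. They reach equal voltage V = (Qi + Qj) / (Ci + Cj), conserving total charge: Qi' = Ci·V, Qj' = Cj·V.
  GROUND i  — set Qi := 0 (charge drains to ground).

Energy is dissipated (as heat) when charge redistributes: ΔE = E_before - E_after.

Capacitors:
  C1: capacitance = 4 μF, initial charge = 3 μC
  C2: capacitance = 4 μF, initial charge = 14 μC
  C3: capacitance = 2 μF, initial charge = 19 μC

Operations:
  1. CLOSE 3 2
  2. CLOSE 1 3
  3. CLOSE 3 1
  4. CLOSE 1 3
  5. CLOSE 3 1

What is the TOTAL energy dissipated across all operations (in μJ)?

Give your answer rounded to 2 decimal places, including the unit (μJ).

Initial: C1(4μF, Q=3μC, V=0.75V), C2(4μF, Q=14μC, V=3.50V), C3(2μF, Q=19μC, V=9.50V)
Op 1: CLOSE 3-2: Q_total=33.00, C_total=6.00, V=5.50; Q3=11.00, Q2=22.00; dissipated=24.000
Op 2: CLOSE 1-3: Q_total=14.00, C_total=6.00, V=2.33; Q1=9.33, Q3=4.67; dissipated=15.042
Op 3: CLOSE 3-1: Q_total=14.00, C_total=6.00, V=2.33; Q3=4.67, Q1=9.33; dissipated=0.000
Op 4: CLOSE 1-3: Q_total=14.00, C_total=6.00, V=2.33; Q1=9.33, Q3=4.67; dissipated=0.000
Op 5: CLOSE 3-1: Q_total=14.00, C_total=6.00, V=2.33; Q3=4.67, Q1=9.33; dissipated=0.000
Total dissipated: 39.042 μJ

Answer: 39.04 μJ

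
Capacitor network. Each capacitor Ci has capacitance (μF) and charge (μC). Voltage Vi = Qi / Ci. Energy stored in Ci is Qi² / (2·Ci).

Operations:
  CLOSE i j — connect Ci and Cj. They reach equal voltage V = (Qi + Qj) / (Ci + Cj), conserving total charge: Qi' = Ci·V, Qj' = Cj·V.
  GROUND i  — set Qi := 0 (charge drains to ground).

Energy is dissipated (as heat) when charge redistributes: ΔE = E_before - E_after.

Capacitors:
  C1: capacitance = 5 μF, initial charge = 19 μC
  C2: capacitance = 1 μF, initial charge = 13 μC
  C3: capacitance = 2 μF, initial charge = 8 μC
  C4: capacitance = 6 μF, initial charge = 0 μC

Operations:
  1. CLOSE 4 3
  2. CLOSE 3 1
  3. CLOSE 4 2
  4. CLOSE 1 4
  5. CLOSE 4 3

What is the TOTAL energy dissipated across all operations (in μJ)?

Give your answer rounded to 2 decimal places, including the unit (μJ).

Answer: 79.44 μJ

Derivation:
Initial: C1(5μF, Q=19μC, V=3.80V), C2(1μF, Q=13μC, V=13.00V), C3(2μF, Q=8μC, V=4.00V), C4(6μF, Q=0μC, V=0.00V)
Op 1: CLOSE 4-3: Q_total=8.00, C_total=8.00, V=1.00; Q4=6.00, Q3=2.00; dissipated=12.000
Op 2: CLOSE 3-1: Q_total=21.00, C_total=7.00, V=3.00; Q3=6.00, Q1=15.00; dissipated=5.600
Op 3: CLOSE 4-2: Q_total=19.00, C_total=7.00, V=2.71; Q4=16.29, Q2=2.71; dissipated=61.714
Op 4: CLOSE 1-4: Q_total=31.29, C_total=11.00, V=2.84; Q1=14.22, Q4=17.06; dissipated=0.111
Op 5: CLOSE 4-3: Q_total=23.06, C_total=8.00, V=2.88; Q4=17.30, Q3=5.77; dissipated=0.018
Total dissipated: 79.444 μJ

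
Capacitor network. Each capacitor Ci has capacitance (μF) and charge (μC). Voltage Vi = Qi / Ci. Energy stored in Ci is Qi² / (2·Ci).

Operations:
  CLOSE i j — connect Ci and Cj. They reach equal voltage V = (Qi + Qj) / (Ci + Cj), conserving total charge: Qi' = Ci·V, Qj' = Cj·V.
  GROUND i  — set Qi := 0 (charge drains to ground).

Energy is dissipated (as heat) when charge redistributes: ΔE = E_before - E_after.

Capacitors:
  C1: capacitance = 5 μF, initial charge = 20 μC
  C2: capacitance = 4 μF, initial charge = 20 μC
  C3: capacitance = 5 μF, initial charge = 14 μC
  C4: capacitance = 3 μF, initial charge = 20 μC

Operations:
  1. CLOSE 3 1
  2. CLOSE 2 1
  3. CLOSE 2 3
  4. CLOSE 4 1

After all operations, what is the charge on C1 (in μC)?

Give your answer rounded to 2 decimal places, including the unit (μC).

Answer: 25.35 μC

Derivation:
Initial: C1(5μF, Q=20μC, V=4.00V), C2(4μF, Q=20μC, V=5.00V), C3(5μF, Q=14μC, V=2.80V), C4(3μF, Q=20μC, V=6.67V)
Op 1: CLOSE 3-1: Q_total=34.00, C_total=10.00, V=3.40; Q3=17.00, Q1=17.00; dissipated=1.800
Op 2: CLOSE 2-1: Q_total=37.00, C_total=9.00, V=4.11; Q2=16.44, Q1=20.56; dissipated=2.844
Op 3: CLOSE 2-3: Q_total=33.44, C_total=9.00, V=3.72; Q2=14.86, Q3=18.58; dissipated=0.562
Op 4: CLOSE 4-1: Q_total=40.56, C_total=8.00, V=5.07; Q4=15.21, Q1=25.35; dissipated=6.123
Final charges: Q1=25.35, Q2=14.86, Q3=18.58, Q4=15.21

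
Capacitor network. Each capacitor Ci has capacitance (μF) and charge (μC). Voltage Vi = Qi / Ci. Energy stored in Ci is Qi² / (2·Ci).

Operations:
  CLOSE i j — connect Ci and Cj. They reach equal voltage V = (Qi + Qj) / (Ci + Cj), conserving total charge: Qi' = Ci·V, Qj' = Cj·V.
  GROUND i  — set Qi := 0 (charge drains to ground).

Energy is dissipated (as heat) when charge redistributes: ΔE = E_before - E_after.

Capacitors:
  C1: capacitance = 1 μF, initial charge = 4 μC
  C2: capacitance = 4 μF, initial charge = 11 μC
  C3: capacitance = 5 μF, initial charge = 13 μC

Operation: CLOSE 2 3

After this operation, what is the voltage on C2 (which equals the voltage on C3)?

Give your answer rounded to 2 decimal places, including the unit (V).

Initial: C1(1μF, Q=4μC, V=4.00V), C2(4μF, Q=11μC, V=2.75V), C3(5μF, Q=13μC, V=2.60V)
Op 1: CLOSE 2-3: Q_total=24.00, C_total=9.00, V=2.67; Q2=10.67, Q3=13.33; dissipated=0.025

Answer: 2.67 V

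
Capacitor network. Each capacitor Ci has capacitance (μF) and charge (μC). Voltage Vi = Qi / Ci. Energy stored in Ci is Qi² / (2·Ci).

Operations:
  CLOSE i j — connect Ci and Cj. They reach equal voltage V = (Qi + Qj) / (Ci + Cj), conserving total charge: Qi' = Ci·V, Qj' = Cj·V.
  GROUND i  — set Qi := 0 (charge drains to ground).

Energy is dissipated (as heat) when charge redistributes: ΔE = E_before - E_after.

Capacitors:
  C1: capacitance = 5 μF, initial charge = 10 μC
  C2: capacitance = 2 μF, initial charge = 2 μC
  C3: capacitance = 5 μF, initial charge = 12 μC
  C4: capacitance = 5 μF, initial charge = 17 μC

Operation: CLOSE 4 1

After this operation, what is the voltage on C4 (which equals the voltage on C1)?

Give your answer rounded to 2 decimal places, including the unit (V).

Initial: C1(5μF, Q=10μC, V=2.00V), C2(2μF, Q=2μC, V=1.00V), C3(5μF, Q=12μC, V=2.40V), C4(5μF, Q=17μC, V=3.40V)
Op 1: CLOSE 4-1: Q_total=27.00, C_total=10.00, V=2.70; Q4=13.50, Q1=13.50; dissipated=2.450

Answer: 2.70 V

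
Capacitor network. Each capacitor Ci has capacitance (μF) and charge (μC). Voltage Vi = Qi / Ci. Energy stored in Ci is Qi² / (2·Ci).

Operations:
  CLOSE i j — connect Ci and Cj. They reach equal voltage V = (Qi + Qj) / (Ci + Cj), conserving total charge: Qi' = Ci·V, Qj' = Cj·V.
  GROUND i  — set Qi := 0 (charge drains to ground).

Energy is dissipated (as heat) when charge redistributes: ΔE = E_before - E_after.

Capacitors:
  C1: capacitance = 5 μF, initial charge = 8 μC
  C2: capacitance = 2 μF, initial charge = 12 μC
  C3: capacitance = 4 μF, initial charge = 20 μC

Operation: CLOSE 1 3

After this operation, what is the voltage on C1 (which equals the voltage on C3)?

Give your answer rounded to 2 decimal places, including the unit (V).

Answer: 3.11 V

Derivation:
Initial: C1(5μF, Q=8μC, V=1.60V), C2(2μF, Q=12μC, V=6.00V), C3(4μF, Q=20μC, V=5.00V)
Op 1: CLOSE 1-3: Q_total=28.00, C_total=9.00, V=3.11; Q1=15.56, Q3=12.44; dissipated=12.844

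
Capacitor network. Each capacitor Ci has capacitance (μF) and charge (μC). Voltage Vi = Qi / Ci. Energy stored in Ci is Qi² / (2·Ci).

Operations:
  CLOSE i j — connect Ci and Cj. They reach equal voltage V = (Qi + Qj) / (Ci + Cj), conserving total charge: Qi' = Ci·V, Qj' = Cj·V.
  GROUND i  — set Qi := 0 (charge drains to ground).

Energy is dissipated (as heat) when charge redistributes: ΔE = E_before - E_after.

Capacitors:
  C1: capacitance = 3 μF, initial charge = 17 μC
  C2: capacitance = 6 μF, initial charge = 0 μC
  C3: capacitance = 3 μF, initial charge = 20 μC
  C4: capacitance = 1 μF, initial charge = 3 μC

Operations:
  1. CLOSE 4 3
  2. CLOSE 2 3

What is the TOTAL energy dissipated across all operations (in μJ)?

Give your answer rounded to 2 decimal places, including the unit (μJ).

Initial: C1(3μF, Q=17μC, V=5.67V), C2(6μF, Q=0μC, V=0.00V), C3(3μF, Q=20μC, V=6.67V), C4(1μF, Q=3μC, V=3.00V)
Op 1: CLOSE 4-3: Q_total=23.00, C_total=4.00, V=5.75; Q4=5.75, Q3=17.25; dissipated=5.042
Op 2: CLOSE 2-3: Q_total=17.25, C_total=9.00, V=1.92; Q2=11.50, Q3=5.75; dissipated=33.062
Total dissipated: 38.104 μJ

Answer: 38.10 μJ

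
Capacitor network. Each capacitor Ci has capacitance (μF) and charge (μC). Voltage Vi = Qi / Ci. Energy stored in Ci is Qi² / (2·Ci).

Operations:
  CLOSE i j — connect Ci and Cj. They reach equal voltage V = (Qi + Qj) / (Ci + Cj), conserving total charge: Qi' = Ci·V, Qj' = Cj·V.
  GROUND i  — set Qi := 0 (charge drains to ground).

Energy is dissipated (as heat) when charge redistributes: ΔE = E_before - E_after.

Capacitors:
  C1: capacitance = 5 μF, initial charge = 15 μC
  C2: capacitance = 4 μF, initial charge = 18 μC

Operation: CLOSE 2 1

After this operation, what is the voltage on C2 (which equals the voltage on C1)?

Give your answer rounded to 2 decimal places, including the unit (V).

Initial: C1(5μF, Q=15μC, V=3.00V), C2(4μF, Q=18μC, V=4.50V)
Op 1: CLOSE 2-1: Q_total=33.00, C_total=9.00, V=3.67; Q2=14.67, Q1=18.33; dissipated=2.500

Answer: 3.67 V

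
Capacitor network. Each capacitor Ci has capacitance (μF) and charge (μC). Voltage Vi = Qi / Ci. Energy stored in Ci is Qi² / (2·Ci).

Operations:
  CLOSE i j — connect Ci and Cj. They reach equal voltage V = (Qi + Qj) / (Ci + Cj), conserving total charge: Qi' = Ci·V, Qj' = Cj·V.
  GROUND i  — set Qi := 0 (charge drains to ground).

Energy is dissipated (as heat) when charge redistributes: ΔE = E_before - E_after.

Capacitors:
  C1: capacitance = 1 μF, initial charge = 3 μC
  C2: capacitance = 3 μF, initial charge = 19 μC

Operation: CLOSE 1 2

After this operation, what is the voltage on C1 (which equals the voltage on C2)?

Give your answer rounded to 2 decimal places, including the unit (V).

Answer: 5.50 V

Derivation:
Initial: C1(1μF, Q=3μC, V=3.00V), C2(3μF, Q=19μC, V=6.33V)
Op 1: CLOSE 1-2: Q_total=22.00, C_total=4.00, V=5.50; Q1=5.50, Q2=16.50; dissipated=4.167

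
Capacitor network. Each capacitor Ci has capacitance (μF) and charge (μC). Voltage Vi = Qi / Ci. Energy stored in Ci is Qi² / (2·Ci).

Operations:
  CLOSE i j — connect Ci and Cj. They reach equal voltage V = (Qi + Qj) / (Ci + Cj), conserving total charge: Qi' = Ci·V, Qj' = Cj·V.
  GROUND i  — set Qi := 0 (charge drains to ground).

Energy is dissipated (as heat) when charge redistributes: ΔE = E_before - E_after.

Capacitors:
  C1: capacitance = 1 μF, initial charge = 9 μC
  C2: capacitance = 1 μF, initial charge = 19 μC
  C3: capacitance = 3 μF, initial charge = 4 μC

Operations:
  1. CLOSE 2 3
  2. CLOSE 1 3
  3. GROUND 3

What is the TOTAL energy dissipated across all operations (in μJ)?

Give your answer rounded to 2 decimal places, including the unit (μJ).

Answer: 185.60 μJ

Derivation:
Initial: C1(1μF, Q=9μC, V=9.00V), C2(1μF, Q=19μC, V=19.00V), C3(3μF, Q=4μC, V=1.33V)
Op 1: CLOSE 2-3: Q_total=23.00, C_total=4.00, V=5.75; Q2=5.75, Q3=17.25; dissipated=117.042
Op 2: CLOSE 1-3: Q_total=26.25, C_total=4.00, V=6.56; Q1=6.56, Q3=19.69; dissipated=3.961
Op 3: GROUND 3: Q3=0; energy lost=64.600
Total dissipated: 185.602 μJ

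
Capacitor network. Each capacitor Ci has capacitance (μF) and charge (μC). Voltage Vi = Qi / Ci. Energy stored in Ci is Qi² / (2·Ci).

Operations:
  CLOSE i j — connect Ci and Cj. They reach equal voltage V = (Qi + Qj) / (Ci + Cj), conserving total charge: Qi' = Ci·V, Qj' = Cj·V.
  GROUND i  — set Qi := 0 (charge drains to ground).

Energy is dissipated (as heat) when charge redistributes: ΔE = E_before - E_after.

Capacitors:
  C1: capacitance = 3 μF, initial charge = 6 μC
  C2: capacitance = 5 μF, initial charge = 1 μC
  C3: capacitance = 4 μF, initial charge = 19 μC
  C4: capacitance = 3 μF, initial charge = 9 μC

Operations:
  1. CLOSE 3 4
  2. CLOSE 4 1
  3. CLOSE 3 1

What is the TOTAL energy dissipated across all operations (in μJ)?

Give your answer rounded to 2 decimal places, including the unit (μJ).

Initial: C1(3μF, Q=6μC, V=2.00V), C2(5μF, Q=1μC, V=0.20V), C3(4μF, Q=19μC, V=4.75V), C4(3μF, Q=9μC, V=3.00V)
Op 1: CLOSE 3-4: Q_total=28.00, C_total=7.00, V=4.00; Q3=16.00, Q4=12.00; dissipated=2.625
Op 2: CLOSE 4-1: Q_total=18.00, C_total=6.00, V=3.00; Q4=9.00, Q1=9.00; dissipated=3.000
Op 3: CLOSE 3-1: Q_total=25.00, C_total=7.00, V=3.57; Q3=14.29, Q1=10.71; dissipated=0.857
Total dissipated: 6.482 μJ

Answer: 6.48 μJ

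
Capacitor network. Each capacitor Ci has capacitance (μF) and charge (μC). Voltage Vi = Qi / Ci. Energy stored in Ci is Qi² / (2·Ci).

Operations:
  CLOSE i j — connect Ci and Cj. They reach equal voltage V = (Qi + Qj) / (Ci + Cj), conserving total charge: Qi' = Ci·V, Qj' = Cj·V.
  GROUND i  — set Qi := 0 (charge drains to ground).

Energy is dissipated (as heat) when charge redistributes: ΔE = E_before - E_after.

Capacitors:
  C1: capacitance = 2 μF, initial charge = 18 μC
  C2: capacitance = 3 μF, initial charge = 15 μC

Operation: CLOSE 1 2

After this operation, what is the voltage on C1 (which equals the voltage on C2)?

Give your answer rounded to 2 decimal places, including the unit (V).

Answer: 6.60 V

Derivation:
Initial: C1(2μF, Q=18μC, V=9.00V), C2(3μF, Q=15μC, V=5.00V)
Op 1: CLOSE 1-2: Q_total=33.00, C_total=5.00, V=6.60; Q1=13.20, Q2=19.80; dissipated=9.600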